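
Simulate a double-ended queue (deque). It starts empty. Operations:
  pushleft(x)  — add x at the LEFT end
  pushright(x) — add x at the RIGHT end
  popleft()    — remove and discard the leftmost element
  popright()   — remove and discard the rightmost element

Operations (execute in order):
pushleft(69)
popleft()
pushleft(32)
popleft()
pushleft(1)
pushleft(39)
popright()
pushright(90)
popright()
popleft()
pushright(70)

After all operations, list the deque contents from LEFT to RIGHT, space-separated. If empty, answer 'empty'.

pushleft(69): [69]
popleft(): []
pushleft(32): [32]
popleft(): []
pushleft(1): [1]
pushleft(39): [39, 1]
popright(): [39]
pushright(90): [39, 90]
popright(): [39]
popleft(): []
pushright(70): [70]

Answer: 70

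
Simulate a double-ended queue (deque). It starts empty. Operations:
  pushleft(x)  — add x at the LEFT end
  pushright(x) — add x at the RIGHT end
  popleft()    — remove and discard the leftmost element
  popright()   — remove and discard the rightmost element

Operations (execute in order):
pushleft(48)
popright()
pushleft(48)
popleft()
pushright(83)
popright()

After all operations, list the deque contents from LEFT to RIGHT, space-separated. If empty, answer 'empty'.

pushleft(48): [48]
popright(): []
pushleft(48): [48]
popleft(): []
pushright(83): [83]
popright(): []

Answer: empty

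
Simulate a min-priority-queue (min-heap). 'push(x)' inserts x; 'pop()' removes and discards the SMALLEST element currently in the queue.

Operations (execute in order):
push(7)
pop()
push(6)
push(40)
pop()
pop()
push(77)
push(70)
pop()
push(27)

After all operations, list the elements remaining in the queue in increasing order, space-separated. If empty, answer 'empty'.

Answer: 27 77

Derivation:
push(7): heap contents = [7]
pop() → 7: heap contents = []
push(6): heap contents = [6]
push(40): heap contents = [6, 40]
pop() → 6: heap contents = [40]
pop() → 40: heap contents = []
push(77): heap contents = [77]
push(70): heap contents = [70, 77]
pop() → 70: heap contents = [77]
push(27): heap contents = [27, 77]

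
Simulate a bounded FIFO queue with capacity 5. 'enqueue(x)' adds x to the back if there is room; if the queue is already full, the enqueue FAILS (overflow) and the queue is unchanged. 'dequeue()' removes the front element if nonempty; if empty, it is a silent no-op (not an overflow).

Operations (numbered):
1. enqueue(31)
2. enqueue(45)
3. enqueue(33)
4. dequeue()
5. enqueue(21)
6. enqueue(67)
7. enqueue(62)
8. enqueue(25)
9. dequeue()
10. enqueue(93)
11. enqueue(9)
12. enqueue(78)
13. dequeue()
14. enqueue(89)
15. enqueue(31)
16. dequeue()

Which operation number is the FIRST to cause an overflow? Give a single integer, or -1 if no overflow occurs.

1. enqueue(31): size=1
2. enqueue(45): size=2
3. enqueue(33): size=3
4. dequeue(): size=2
5. enqueue(21): size=3
6. enqueue(67): size=4
7. enqueue(62): size=5
8. enqueue(25): size=5=cap → OVERFLOW (fail)
9. dequeue(): size=4
10. enqueue(93): size=5
11. enqueue(9): size=5=cap → OVERFLOW (fail)
12. enqueue(78): size=5=cap → OVERFLOW (fail)
13. dequeue(): size=4
14. enqueue(89): size=5
15. enqueue(31): size=5=cap → OVERFLOW (fail)
16. dequeue(): size=4

Answer: 8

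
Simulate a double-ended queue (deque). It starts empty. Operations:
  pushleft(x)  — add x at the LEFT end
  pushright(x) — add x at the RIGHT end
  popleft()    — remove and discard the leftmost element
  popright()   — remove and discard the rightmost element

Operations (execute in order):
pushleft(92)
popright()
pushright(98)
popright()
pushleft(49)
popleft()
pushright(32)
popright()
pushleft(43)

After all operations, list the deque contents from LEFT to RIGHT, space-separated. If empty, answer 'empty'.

Answer: 43

Derivation:
pushleft(92): [92]
popright(): []
pushright(98): [98]
popright(): []
pushleft(49): [49]
popleft(): []
pushright(32): [32]
popright(): []
pushleft(43): [43]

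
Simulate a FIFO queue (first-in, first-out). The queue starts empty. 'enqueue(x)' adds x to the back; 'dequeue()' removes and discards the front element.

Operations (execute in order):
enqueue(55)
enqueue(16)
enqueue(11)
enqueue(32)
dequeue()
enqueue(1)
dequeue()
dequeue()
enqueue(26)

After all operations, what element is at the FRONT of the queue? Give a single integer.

enqueue(55): queue = [55]
enqueue(16): queue = [55, 16]
enqueue(11): queue = [55, 16, 11]
enqueue(32): queue = [55, 16, 11, 32]
dequeue(): queue = [16, 11, 32]
enqueue(1): queue = [16, 11, 32, 1]
dequeue(): queue = [11, 32, 1]
dequeue(): queue = [32, 1]
enqueue(26): queue = [32, 1, 26]

Answer: 32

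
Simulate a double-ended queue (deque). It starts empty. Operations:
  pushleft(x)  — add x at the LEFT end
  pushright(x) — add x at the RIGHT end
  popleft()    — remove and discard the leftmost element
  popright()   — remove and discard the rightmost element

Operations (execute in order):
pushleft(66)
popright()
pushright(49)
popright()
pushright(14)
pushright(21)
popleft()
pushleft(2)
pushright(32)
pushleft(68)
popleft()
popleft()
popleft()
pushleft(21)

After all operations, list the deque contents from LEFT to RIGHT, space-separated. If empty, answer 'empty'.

pushleft(66): [66]
popright(): []
pushright(49): [49]
popright(): []
pushright(14): [14]
pushright(21): [14, 21]
popleft(): [21]
pushleft(2): [2, 21]
pushright(32): [2, 21, 32]
pushleft(68): [68, 2, 21, 32]
popleft(): [2, 21, 32]
popleft(): [21, 32]
popleft(): [32]
pushleft(21): [21, 32]

Answer: 21 32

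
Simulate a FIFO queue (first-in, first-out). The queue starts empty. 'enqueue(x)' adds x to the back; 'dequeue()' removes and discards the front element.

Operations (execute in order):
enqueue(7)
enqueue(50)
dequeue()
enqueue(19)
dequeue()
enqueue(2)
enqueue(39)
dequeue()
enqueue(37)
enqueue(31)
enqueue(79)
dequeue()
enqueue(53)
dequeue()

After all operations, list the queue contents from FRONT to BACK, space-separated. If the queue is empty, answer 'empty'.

Answer: 37 31 79 53

Derivation:
enqueue(7): [7]
enqueue(50): [7, 50]
dequeue(): [50]
enqueue(19): [50, 19]
dequeue(): [19]
enqueue(2): [19, 2]
enqueue(39): [19, 2, 39]
dequeue(): [2, 39]
enqueue(37): [2, 39, 37]
enqueue(31): [2, 39, 37, 31]
enqueue(79): [2, 39, 37, 31, 79]
dequeue(): [39, 37, 31, 79]
enqueue(53): [39, 37, 31, 79, 53]
dequeue(): [37, 31, 79, 53]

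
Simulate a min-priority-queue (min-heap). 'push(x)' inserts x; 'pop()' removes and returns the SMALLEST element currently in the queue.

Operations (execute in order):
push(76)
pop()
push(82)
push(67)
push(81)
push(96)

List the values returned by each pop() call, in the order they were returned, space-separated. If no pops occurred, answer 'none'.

Answer: 76

Derivation:
push(76): heap contents = [76]
pop() → 76: heap contents = []
push(82): heap contents = [82]
push(67): heap contents = [67, 82]
push(81): heap contents = [67, 81, 82]
push(96): heap contents = [67, 81, 82, 96]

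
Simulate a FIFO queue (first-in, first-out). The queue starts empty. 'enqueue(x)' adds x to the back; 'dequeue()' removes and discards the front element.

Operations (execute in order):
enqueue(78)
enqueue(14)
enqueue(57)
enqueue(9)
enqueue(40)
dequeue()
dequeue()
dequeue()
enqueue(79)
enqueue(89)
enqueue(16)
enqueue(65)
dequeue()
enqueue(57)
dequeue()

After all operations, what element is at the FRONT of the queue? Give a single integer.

enqueue(78): queue = [78]
enqueue(14): queue = [78, 14]
enqueue(57): queue = [78, 14, 57]
enqueue(9): queue = [78, 14, 57, 9]
enqueue(40): queue = [78, 14, 57, 9, 40]
dequeue(): queue = [14, 57, 9, 40]
dequeue(): queue = [57, 9, 40]
dequeue(): queue = [9, 40]
enqueue(79): queue = [9, 40, 79]
enqueue(89): queue = [9, 40, 79, 89]
enqueue(16): queue = [9, 40, 79, 89, 16]
enqueue(65): queue = [9, 40, 79, 89, 16, 65]
dequeue(): queue = [40, 79, 89, 16, 65]
enqueue(57): queue = [40, 79, 89, 16, 65, 57]
dequeue(): queue = [79, 89, 16, 65, 57]

Answer: 79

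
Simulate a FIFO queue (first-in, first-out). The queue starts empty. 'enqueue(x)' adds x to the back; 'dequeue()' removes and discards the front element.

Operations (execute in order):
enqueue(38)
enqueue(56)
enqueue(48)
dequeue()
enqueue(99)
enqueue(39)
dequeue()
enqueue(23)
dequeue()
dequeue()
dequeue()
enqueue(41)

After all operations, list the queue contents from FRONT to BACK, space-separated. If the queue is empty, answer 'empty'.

enqueue(38): [38]
enqueue(56): [38, 56]
enqueue(48): [38, 56, 48]
dequeue(): [56, 48]
enqueue(99): [56, 48, 99]
enqueue(39): [56, 48, 99, 39]
dequeue(): [48, 99, 39]
enqueue(23): [48, 99, 39, 23]
dequeue(): [99, 39, 23]
dequeue(): [39, 23]
dequeue(): [23]
enqueue(41): [23, 41]

Answer: 23 41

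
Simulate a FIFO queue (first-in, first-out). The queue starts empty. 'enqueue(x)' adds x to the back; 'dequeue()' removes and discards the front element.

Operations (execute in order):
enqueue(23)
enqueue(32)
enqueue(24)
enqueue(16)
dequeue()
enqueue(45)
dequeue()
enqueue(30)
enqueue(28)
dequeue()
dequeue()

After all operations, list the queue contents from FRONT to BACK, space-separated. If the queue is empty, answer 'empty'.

Answer: 45 30 28

Derivation:
enqueue(23): [23]
enqueue(32): [23, 32]
enqueue(24): [23, 32, 24]
enqueue(16): [23, 32, 24, 16]
dequeue(): [32, 24, 16]
enqueue(45): [32, 24, 16, 45]
dequeue(): [24, 16, 45]
enqueue(30): [24, 16, 45, 30]
enqueue(28): [24, 16, 45, 30, 28]
dequeue(): [16, 45, 30, 28]
dequeue(): [45, 30, 28]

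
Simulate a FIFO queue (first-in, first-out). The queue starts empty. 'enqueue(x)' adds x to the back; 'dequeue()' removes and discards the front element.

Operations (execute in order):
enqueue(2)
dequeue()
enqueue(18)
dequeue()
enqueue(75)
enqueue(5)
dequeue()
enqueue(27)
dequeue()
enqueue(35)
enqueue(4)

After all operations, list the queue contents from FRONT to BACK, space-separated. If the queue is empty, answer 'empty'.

enqueue(2): [2]
dequeue(): []
enqueue(18): [18]
dequeue(): []
enqueue(75): [75]
enqueue(5): [75, 5]
dequeue(): [5]
enqueue(27): [5, 27]
dequeue(): [27]
enqueue(35): [27, 35]
enqueue(4): [27, 35, 4]

Answer: 27 35 4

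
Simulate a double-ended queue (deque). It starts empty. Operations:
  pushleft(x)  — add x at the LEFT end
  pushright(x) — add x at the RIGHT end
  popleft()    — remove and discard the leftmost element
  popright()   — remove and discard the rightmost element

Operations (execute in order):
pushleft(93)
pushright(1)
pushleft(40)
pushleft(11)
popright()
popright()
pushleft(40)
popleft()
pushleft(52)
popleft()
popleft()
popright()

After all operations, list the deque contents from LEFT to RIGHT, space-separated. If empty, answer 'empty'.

pushleft(93): [93]
pushright(1): [93, 1]
pushleft(40): [40, 93, 1]
pushleft(11): [11, 40, 93, 1]
popright(): [11, 40, 93]
popright(): [11, 40]
pushleft(40): [40, 11, 40]
popleft(): [11, 40]
pushleft(52): [52, 11, 40]
popleft(): [11, 40]
popleft(): [40]
popright(): []

Answer: empty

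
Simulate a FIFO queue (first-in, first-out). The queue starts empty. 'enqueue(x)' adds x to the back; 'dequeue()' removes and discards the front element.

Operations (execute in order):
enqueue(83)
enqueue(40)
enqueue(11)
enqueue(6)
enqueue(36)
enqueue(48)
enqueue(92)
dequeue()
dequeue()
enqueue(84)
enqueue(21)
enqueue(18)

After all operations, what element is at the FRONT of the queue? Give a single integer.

Answer: 11

Derivation:
enqueue(83): queue = [83]
enqueue(40): queue = [83, 40]
enqueue(11): queue = [83, 40, 11]
enqueue(6): queue = [83, 40, 11, 6]
enqueue(36): queue = [83, 40, 11, 6, 36]
enqueue(48): queue = [83, 40, 11, 6, 36, 48]
enqueue(92): queue = [83, 40, 11, 6, 36, 48, 92]
dequeue(): queue = [40, 11, 6, 36, 48, 92]
dequeue(): queue = [11, 6, 36, 48, 92]
enqueue(84): queue = [11, 6, 36, 48, 92, 84]
enqueue(21): queue = [11, 6, 36, 48, 92, 84, 21]
enqueue(18): queue = [11, 6, 36, 48, 92, 84, 21, 18]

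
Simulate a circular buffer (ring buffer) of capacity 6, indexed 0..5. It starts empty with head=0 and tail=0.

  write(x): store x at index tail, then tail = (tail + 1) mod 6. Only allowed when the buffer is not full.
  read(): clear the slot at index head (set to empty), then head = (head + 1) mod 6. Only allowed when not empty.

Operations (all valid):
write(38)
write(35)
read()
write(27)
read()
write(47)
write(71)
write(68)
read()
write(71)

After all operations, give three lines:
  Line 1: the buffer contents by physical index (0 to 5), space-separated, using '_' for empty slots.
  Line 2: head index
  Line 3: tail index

Answer: 71 _ _ 47 71 68
3
1

Derivation:
write(38): buf=[38 _ _ _ _ _], head=0, tail=1, size=1
write(35): buf=[38 35 _ _ _ _], head=0, tail=2, size=2
read(): buf=[_ 35 _ _ _ _], head=1, tail=2, size=1
write(27): buf=[_ 35 27 _ _ _], head=1, tail=3, size=2
read(): buf=[_ _ 27 _ _ _], head=2, tail=3, size=1
write(47): buf=[_ _ 27 47 _ _], head=2, tail=4, size=2
write(71): buf=[_ _ 27 47 71 _], head=2, tail=5, size=3
write(68): buf=[_ _ 27 47 71 68], head=2, tail=0, size=4
read(): buf=[_ _ _ 47 71 68], head=3, tail=0, size=3
write(71): buf=[71 _ _ 47 71 68], head=3, tail=1, size=4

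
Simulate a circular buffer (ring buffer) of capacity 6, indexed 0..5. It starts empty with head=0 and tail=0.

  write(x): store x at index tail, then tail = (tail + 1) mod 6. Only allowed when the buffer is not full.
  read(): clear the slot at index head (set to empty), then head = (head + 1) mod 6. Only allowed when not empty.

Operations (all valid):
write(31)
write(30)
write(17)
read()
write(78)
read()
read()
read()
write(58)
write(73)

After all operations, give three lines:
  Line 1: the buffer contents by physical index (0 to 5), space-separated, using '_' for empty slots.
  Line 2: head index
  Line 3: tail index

write(31): buf=[31 _ _ _ _ _], head=0, tail=1, size=1
write(30): buf=[31 30 _ _ _ _], head=0, tail=2, size=2
write(17): buf=[31 30 17 _ _ _], head=0, tail=3, size=3
read(): buf=[_ 30 17 _ _ _], head=1, tail=3, size=2
write(78): buf=[_ 30 17 78 _ _], head=1, tail=4, size=3
read(): buf=[_ _ 17 78 _ _], head=2, tail=4, size=2
read(): buf=[_ _ _ 78 _ _], head=3, tail=4, size=1
read(): buf=[_ _ _ _ _ _], head=4, tail=4, size=0
write(58): buf=[_ _ _ _ 58 _], head=4, tail=5, size=1
write(73): buf=[_ _ _ _ 58 73], head=4, tail=0, size=2

Answer: _ _ _ _ 58 73
4
0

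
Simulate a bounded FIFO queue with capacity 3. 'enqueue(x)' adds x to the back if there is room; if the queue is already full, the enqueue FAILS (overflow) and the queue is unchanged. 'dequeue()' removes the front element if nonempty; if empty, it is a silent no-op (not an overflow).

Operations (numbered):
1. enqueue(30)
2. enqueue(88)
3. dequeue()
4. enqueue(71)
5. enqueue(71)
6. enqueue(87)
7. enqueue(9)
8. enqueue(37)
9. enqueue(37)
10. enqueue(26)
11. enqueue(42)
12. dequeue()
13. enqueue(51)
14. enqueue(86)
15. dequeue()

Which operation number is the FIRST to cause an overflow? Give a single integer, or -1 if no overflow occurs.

Answer: 6

Derivation:
1. enqueue(30): size=1
2. enqueue(88): size=2
3. dequeue(): size=1
4. enqueue(71): size=2
5. enqueue(71): size=3
6. enqueue(87): size=3=cap → OVERFLOW (fail)
7. enqueue(9): size=3=cap → OVERFLOW (fail)
8. enqueue(37): size=3=cap → OVERFLOW (fail)
9. enqueue(37): size=3=cap → OVERFLOW (fail)
10. enqueue(26): size=3=cap → OVERFLOW (fail)
11. enqueue(42): size=3=cap → OVERFLOW (fail)
12. dequeue(): size=2
13. enqueue(51): size=3
14. enqueue(86): size=3=cap → OVERFLOW (fail)
15. dequeue(): size=2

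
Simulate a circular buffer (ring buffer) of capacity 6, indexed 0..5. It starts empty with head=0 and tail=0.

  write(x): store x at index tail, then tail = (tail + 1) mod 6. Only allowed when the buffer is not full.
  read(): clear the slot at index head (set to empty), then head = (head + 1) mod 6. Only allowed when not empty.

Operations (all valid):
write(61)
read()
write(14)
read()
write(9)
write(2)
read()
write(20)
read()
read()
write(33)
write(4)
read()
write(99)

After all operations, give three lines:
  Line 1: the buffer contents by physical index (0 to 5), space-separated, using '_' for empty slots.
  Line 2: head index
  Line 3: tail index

write(61): buf=[61 _ _ _ _ _], head=0, tail=1, size=1
read(): buf=[_ _ _ _ _ _], head=1, tail=1, size=0
write(14): buf=[_ 14 _ _ _ _], head=1, tail=2, size=1
read(): buf=[_ _ _ _ _ _], head=2, tail=2, size=0
write(9): buf=[_ _ 9 _ _ _], head=2, tail=3, size=1
write(2): buf=[_ _ 9 2 _ _], head=2, tail=4, size=2
read(): buf=[_ _ _ 2 _ _], head=3, tail=4, size=1
write(20): buf=[_ _ _ 2 20 _], head=3, tail=5, size=2
read(): buf=[_ _ _ _ 20 _], head=4, tail=5, size=1
read(): buf=[_ _ _ _ _ _], head=5, tail=5, size=0
write(33): buf=[_ _ _ _ _ 33], head=5, tail=0, size=1
write(4): buf=[4 _ _ _ _ 33], head=5, tail=1, size=2
read(): buf=[4 _ _ _ _ _], head=0, tail=1, size=1
write(99): buf=[4 99 _ _ _ _], head=0, tail=2, size=2

Answer: 4 99 _ _ _ _
0
2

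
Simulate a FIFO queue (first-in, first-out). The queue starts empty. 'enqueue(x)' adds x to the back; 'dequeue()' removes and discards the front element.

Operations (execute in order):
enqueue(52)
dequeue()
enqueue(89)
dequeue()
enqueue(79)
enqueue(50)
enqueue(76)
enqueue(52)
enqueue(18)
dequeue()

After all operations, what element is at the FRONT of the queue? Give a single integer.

Answer: 50

Derivation:
enqueue(52): queue = [52]
dequeue(): queue = []
enqueue(89): queue = [89]
dequeue(): queue = []
enqueue(79): queue = [79]
enqueue(50): queue = [79, 50]
enqueue(76): queue = [79, 50, 76]
enqueue(52): queue = [79, 50, 76, 52]
enqueue(18): queue = [79, 50, 76, 52, 18]
dequeue(): queue = [50, 76, 52, 18]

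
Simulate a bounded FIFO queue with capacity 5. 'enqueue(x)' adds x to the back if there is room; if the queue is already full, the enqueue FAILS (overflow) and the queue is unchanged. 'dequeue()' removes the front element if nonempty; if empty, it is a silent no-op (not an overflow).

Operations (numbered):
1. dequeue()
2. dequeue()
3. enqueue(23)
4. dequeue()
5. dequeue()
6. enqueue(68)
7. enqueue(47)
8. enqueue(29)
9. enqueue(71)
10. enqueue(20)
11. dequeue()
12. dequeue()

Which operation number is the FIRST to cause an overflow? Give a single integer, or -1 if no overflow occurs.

1. dequeue(): empty, no-op, size=0
2. dequeue(): empty, no-op, size=0
3. enqueue(23): size=1
4. dequeue(): size=0
5. dequeue(): empty, no-op, size=0
6. enqueue(68): size=1
7. enqueue(47): size=2
8. enqueue(29): size=3
9. enqueue(71): size=4
10. enqueue(20): size=5
11. dequeue(): size=4
12. dequeue(): size=3

Answer: -1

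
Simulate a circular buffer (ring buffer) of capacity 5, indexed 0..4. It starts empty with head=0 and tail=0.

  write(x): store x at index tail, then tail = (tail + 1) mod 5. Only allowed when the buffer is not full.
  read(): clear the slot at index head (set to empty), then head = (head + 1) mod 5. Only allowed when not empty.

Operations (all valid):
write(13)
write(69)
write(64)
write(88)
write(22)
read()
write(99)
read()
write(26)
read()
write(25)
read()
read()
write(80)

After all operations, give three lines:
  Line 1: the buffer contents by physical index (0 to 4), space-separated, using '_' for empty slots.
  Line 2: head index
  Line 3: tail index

write(13): buf=[13 _ _ _ _], head=0, tail=1, size=1
write(69): buf=[13 69 _ _ _], head=0, tail=2, size=2
write(64): buf=[13 69 64 _ _], head=0, tail=3, size=3
write(88): buf=[13 69 64 88 _], head=0, tail=4, size=4
write(22): buf=[13 69 64 88 22], head=0, tail=0, size=5
read(): buf=[_ 69 64 88 22], head=1, tail=0, size=4
write(99): buf=[99 69 64 88 22], head=1, tail=1, size=5
read(): buf=[99 _ 64 88 22], head=2, tail=1, size=4
write(26): buf=[99 26 64 88 22], head=2, tail=2, size=5
read(): buf=[99 26 _ 88 22], head=3, tail=2, size=4
write(25): buf=[99 26 25 88 22], head=3, tail=3, size=5
read(): buf=[99 26 25 _ 22], head=4, tail=3, size=4
read(): buf=[99 26 25 _ _], head=0, tail=3, size=3
write(80): buf=[99 26 25 80 _], head=0, tail=4, size=4

Answer: 99 26 25 80 _
0
4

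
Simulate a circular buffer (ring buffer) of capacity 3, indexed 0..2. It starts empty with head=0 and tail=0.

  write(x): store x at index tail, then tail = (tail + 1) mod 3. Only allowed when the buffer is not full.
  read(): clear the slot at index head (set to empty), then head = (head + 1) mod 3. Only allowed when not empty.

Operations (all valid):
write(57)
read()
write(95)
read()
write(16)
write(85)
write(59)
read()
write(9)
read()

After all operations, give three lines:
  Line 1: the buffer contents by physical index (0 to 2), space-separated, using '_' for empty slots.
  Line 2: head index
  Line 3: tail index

write(57): buf=[57 _ _], head=0, tail=1, size=1
read(): buf=[_ _ _], head=1, tail=1, size=0
write(95): buf=[_ 95 _], head=1, tail=2, size=1
read(): buf=[_ _ _], head=2, tail=2, size=0
write(16): buf=[_ _ 16], head=2, tail=0, size=1
write(85): buf=[85 _ 16], head=2, tail=1, size=2
write(59): buf=[85 59 16], head=2, tail=2, size=3
read(): buf=[85 59 _], head=0, tail=2, size=2
write(9): buf=[85 59 9], head=0, tail=0, size=3
read(): buf=[_ 59 9], head=1, tail=0, size=2

Answer: _ 59 9
1
0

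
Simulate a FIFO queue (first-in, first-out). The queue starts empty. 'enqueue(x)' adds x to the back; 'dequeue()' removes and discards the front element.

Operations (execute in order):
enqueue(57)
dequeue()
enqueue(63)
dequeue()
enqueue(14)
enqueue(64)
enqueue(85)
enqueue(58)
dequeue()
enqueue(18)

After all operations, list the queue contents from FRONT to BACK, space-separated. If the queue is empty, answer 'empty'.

Answer: 64 85 58 18

Derivation:
enqueue(57): [57]
dequeue(): []
enqueue(63): [63]
dequeue(): []
enqueue(14): [14]
enqueue(64): [14, 64]
enqueue(85): [14, 64, 85]
enqueue(58): [14, 64, 85, 58]
dequeue(): [64, 85, 58]
enqueue(18): [64, 85, 58, 18]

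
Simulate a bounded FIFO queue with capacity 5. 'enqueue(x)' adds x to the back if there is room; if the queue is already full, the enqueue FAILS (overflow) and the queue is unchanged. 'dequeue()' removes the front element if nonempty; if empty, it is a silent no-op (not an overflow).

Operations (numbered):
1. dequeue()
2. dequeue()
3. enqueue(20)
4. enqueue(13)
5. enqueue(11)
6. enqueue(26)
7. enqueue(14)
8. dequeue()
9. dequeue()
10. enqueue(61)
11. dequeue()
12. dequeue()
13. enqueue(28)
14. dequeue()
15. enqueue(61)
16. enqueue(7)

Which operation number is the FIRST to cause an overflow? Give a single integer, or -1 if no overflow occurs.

Answer: -1

Derivation:
1. dequeue(): empty, no-op, size=0
2. dequeue(): empty, no-op, size=0
3. enqueue(20): size=1
4. enqueue(13): size=2
5. enqueue(11): size=3
6. enqueue(26): size=4
7. enqueue(14): size=5
8. dequeue(): size=4
9. dequeue(): size=3
10. enqueue(61): size=4
11. dequeue(): size=3
12. dequeue(): size=2
13. enqueue(28): size=3
14. dequeue(): size=2
15. enqueue(61): size=3
16. enqueue(7): size=4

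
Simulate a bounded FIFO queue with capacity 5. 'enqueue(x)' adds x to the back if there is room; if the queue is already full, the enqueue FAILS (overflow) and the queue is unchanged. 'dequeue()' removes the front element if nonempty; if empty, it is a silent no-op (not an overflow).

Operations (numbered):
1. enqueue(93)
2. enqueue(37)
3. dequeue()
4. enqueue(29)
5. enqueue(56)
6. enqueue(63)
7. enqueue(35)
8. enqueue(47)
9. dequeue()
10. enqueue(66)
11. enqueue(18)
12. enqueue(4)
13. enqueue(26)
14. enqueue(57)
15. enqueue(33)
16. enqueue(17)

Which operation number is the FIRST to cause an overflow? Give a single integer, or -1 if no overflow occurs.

Answer: 8

Derivation:
1. enqueue(93): size=1
2. enqueue(37): size=2
3. dequeue(): size=1
4. enqueue(29): size=2
5. enqueue(56): size=3
6. enqueue(63): size=4
7. enqueue(35): size=5
8. enqueue(47): size=5=cap → OVERFLOW (fail)
9. dequeue(): size=4
10. enqueue(66): size=5
11. enqueue(18): size=5=cap → OVERFLOW (fail)
12. enqueue(4): size=5=cap → OVERFLOW (fail)
13. enqueue(26): size=5=cap → OVERFLOW (fail)
14. enqueue(57): size=5=cap → OVERFLOW (fail)
15. enqueue(33): size=5=cap → OVERFLOW (fail)
16. enqueue(17): size=5=cap → OVERFLOW (fail)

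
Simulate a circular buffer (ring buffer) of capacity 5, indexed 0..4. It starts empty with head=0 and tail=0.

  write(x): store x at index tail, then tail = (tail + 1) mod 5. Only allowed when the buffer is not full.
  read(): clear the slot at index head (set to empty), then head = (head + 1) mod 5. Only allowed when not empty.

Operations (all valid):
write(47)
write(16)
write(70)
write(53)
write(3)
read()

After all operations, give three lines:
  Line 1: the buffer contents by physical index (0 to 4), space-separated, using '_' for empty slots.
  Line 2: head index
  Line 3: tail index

Answer: _ 16 70 53 3
1
0

Derivation:
write(47): buf=[47 _ _ _ _], head=0, tail=1, size=1
write(16): buf=[47 16 _ _ _], head=0, tail=2, size=2
write(70): buf=[47 16 70 _ _], head=0, tail=3, size=3
write(53): buf=[47 16 70 53 _], head=0, tail=4, size=4
write(3): buf=[47 16 70 53 3], head=0, tail=0, size=5
read(): buf=[_ 16 70 53 3], head=1, tail=0, size=4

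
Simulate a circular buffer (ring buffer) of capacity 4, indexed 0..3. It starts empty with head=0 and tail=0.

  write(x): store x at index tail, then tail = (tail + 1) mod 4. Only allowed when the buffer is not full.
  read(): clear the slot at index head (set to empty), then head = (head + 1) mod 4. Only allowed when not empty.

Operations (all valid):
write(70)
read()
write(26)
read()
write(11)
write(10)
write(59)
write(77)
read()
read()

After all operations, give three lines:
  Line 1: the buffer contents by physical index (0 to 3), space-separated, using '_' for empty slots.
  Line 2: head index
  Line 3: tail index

write(70): buf=[70 _ _ _], head=0, tail=1, size=1
read(): buf=[_ _ _ _], head=1, tail=1, size=0
write(26): buf=[_ 26 _ _], head=1, tail=2, size=1
read(): buf=[_ _ _ _], head=2, tail=2, size=0
write(11): buf=[_ _ 11 _], head=2, tail=3, size=1
write(10): buf=[_ _ 11 10], head=2, tail=0, size=2
write(59): buf=[59 _ 11 10], head=2, tail=1, size=3
write(77): buf=[59 77 11 10], head=2, tail=2, size=4
read(): buf=[59 77 _ 10], head=3, tail=2, size=3
read(): buf=[59 77 _ _], head=0, tail=2, size=2

Answer: 59 77 _ _
0
2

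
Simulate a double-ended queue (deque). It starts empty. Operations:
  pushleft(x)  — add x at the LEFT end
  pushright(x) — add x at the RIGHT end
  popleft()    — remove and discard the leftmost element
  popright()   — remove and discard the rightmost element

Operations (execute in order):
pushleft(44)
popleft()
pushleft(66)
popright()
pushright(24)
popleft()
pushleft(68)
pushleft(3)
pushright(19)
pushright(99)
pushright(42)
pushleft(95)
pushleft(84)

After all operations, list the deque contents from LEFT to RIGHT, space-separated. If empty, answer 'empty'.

pushleft(44): [44]
popleft(): []
pushleft(66): [66]
popright(): []
pushright(24): [24]
popleft(): []
pushleft(68): [68]
pushleft(3): [3, 68]
pushright(19): [3, 68, 19]
pushright(99): [3, 68, 19, 99]
pushright(42): [3, 68, 19, 99, 42]
pushleft(95): [95, 3, 68, 19, 99, 42]
pushleft(84): [84, 95, 3, 68, 19, 99, 42]

Answer: 84 95 3 68 19 99 42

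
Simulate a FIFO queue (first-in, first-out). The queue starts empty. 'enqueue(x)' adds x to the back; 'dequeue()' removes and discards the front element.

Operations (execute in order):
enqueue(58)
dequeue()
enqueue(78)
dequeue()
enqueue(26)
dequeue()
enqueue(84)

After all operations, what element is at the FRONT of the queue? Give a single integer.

enqueue(58): queue = [58]
dequeue(): queue = []
enqueue(78): queue = [78]
dequeue(): queue = []
enqueue(26): queue = [26]
dequeue(): queue = []
enqueue(84): queue = [84]

Answer: 84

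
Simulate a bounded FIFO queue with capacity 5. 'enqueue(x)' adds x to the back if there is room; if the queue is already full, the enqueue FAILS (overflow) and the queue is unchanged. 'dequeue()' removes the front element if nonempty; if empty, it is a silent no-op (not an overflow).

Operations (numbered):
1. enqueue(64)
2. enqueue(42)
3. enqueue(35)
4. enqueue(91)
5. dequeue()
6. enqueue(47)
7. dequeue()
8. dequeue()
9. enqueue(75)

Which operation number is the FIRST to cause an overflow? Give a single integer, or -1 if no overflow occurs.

1. enqueue(64): size=1
2. enqueue(42): size=2
3. enqueue(35): size=3
4. enqueue(91): size=4
5. dequeue(): size=3
6. enqueue(47): size=4
7. dequeue(): size=3
8. dequeue(): size=2
9. enqueue(75): size=3

Answer: -1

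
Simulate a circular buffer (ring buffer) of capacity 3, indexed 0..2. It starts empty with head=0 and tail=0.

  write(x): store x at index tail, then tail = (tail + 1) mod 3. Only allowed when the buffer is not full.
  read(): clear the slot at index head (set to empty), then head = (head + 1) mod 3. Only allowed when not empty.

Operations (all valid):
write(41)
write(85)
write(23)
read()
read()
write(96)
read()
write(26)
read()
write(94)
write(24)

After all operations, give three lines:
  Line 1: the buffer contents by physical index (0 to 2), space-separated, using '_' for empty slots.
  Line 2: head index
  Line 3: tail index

Answer: 24 26 94
1
1

Derivation:
write(41): buf=[41 _ _], head=0, tail=1, size=1
write(85): buf=[41 85 _], head=0, tail=2, size=2
write(23): buf=[41 85 23], head=0, tail=0, size=3
read(): buf=[_ 85 23], head=1, tail=0, size=2
read(): buf=[_ _ 23], head=2, tail=0, size=1
write(96): buf=[96 _ 23], head=2, tail=1, size=2
read(): buf=[96 _ _], head=0, tail=1, size=1
write(26): buf=[96 26 _], head=0, tail=2, size=2
read(): buf=[_ 26 _], head=1, tail=2, size=1
write(94): buf=[_ 26 94], head=1, tail=0, size=2
write(24): buf=[24 26 94], head=1, tail=1, size=3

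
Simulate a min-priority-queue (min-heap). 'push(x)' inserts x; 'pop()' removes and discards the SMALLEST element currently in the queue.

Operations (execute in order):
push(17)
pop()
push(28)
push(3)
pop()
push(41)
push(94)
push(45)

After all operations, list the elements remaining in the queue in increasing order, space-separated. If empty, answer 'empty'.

push(17): heap contents = [17]
pop() → 17: heap contents = []
push(28): heap contents = [28]
push(3): heap contents = [3, 28]
pop() → 3: heap contents = [28]
push(41): heap contents = [28, 41]
push(94): heap contents = [28, 41, 94]
push(45): heap contents = [28, 41, 45, 94]

Answer: 28 41 45 94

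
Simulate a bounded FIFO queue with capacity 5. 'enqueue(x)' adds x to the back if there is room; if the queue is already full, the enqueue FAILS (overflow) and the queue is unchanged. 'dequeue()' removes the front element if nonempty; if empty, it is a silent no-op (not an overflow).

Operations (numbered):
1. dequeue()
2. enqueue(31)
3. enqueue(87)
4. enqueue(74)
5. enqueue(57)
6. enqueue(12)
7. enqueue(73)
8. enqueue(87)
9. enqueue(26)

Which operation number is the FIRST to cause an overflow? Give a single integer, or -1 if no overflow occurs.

Answer: 7

Derivation:
1. dequeue(): empty, no-op, size=0
2. enqueue(31): size=1
3. enqueue(87): size=2
4. enqueue(74): size=3
5. enqueue(57): size=4
6. enqueue(12): size=5
7. enqueue(73): size=5=cap → OVERFLOW (fail)
8. enqueue(87): size=5=cap → OVERFLOW (fail)
9. enqueue(26): size=5=cap → OVERFLOW (fail)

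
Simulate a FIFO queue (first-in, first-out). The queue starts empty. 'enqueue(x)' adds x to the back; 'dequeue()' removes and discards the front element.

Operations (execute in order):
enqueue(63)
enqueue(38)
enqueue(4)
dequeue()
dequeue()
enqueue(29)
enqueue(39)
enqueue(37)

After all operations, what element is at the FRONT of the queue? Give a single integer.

Answer: 4

Derivation:
enqueue(63): queue = [63]
enqueue(38): queue = [63, 38]
enqueue(4): queue = [63, 38, 4]
dequeue(): queue = [38, 4]
dequeue(): queue = [4]
enqueue(29): queue = [4, 29]
enqueue(39): queue = [4, 29, 39]
enqueue(37): queue = [4, 29, 39, 37]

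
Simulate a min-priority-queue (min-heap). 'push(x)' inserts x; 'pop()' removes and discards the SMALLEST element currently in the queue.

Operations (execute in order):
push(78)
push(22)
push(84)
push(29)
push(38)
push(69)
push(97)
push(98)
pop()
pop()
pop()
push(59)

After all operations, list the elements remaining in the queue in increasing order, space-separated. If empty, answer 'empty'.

Answer: 59 69 78 84 97 98

Derivation:
push(78): heap contents = [78]
push(22): heap contents = [22, 78]
push(84): heap contents = [22, 78, 84]
push(29): heap contents = [22, 29, 78, 84]
push(38): heap contents = [22, 29, 38, 78, 84]
push(69): heap contents = [22, 29, 38, 69, 78, 84]
push(97): heap contents = [22, 29, 38, 69, 78, 84, 97]
push(98): heap contents = [22, 29, 38, 69, 78, 84, 97, 98]
pop() → 22: heap contents = [29, 38, 69, 78, 84, 97, 98]
pop() → 29: heap contents = [38, 69, 78, 84, 97, 98]
pop() → 38: heap contents = [69, 78, 84, 97, 98]
push(59): heap contents = [59, 69, 78, 84, 97, 98]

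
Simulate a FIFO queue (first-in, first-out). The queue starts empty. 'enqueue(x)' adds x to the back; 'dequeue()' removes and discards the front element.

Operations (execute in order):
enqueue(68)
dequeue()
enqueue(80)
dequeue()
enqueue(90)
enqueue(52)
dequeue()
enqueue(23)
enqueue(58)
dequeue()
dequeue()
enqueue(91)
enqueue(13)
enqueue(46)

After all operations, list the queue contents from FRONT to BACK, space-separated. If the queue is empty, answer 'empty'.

enqueue(68): [68]
dequeue(): []
enqueue(80): [80]
dequeue(): []
enqueue(90): [90]
enqueue(52): [90, 52]
dequeue(): [52]
enqueue(23): [52, 23]
enqueue(58): [52, 23, 58]
dequeue(): [23, 58]
dequeue(): [58]
enqueue(91): [58, 91]
enqueue(13): [58, 91, 13]
enqueue(46): [58, 91, 13, 46]

Answer: 58 91 13 46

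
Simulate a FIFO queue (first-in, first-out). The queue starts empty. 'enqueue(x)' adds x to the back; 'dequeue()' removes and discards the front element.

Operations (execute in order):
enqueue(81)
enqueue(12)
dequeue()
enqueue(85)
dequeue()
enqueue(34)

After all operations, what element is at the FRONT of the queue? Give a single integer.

Answer: 85

Derivation:
enqueue(81): queue = [81]
enqueue(12): queue = [81, 12]
dequeue(): queue = [12]
enqueue(85): queue = [12, 85]
dequeue(): queue = [85]
enqueue(34): queue = [85, 34]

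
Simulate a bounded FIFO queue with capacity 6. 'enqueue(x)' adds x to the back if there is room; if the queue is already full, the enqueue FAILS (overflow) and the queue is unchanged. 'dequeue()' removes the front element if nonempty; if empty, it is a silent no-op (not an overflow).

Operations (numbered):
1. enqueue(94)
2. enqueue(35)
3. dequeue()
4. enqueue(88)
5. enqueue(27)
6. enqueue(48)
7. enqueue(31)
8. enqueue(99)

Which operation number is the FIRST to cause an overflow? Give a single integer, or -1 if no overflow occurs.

1. enqueue(94): size=1
2. enqueue(35): size=2
3. dequeue(): size=1
4. enqueue(88): size=2
5. enqueue(27): size=3
6. enqueue(48): size=4
7. enqueue(31): size=5
8. enqueue(99): size=6

Answer: -1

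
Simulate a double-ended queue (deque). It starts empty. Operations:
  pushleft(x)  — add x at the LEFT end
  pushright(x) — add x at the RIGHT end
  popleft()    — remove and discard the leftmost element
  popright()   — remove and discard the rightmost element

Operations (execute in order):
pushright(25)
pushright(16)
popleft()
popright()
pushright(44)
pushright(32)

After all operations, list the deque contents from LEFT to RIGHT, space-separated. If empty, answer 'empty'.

pushright(25): [25]
pushright(16): [25, 16]
popleft(): [16]
popright(): []
pushright(44): [44]
pushright(32): [44, 32]

Answer: 44 32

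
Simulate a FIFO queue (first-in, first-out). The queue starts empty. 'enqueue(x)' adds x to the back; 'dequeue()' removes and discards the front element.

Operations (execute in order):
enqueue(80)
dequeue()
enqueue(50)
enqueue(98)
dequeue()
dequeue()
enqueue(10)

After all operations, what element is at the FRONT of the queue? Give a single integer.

Answer: 10

Derivation:
enqueue(80): queue = [80]
dequeue(): queue = []
enqueue(50): queue = [50]
enqueue(98): queue = [50, 98]
dequeue(): queue = [98]
dequeue(): queue = []
enqueue(10): queue = [10]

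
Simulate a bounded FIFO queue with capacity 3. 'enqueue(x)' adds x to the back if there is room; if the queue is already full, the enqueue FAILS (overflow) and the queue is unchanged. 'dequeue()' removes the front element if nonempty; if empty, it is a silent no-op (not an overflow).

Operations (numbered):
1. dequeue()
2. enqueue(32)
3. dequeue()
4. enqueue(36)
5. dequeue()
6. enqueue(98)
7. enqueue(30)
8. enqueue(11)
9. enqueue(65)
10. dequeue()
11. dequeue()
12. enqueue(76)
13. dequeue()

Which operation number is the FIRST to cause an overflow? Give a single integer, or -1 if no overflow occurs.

1. dequeue(): empty, no-op, size=0
2. enqueue(32): size=1
3. dequeue(): size=0
4. enqueue(36): size=1
5. dequeue(): size=0
6. enqueue(98): size=1
7. enqueue(30): size=2
8. enqueue(11): size=3
9. enqueue(65): size=3=cap → OVERFLOW (fail)
10. dequeue(): size=2
11. dequeue(): size=1
12. enqueue(76): size=2
13. dequeue(): size=1

Answer: 9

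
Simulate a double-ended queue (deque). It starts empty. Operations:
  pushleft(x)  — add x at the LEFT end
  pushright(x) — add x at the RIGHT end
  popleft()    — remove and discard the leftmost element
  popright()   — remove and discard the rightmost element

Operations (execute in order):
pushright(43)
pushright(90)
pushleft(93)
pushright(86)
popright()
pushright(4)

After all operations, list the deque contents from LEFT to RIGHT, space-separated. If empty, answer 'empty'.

pushright(43): [43]
pushright(90): [43, 90]
pushleft(93): [93, 43, 90]
pushright(86): [93, 43, 90, 86]
popright(): [93, 43, 90]
pushright(4): [93, 43, 90, 4]

Answer: 93 43 90 4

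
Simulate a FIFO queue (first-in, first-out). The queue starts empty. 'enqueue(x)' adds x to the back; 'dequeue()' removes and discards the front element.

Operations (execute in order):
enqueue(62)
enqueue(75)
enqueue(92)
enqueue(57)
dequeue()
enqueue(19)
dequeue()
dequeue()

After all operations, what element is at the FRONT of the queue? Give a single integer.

enqueue(62): queue = [62]
enqueue(75): queue = [62, 75]
enqueue(92): queue = [62, 75, 92]
enqueue(57): queue = [62, 75, 92, 57]
dequeue(): queue = [75, 92, 57]
enqueue(19): queue = [75, 92, 57, 19]
dequeue(): queue = [92, 57, 19]
dequeue(): queue = [57, 19]

Answer: 57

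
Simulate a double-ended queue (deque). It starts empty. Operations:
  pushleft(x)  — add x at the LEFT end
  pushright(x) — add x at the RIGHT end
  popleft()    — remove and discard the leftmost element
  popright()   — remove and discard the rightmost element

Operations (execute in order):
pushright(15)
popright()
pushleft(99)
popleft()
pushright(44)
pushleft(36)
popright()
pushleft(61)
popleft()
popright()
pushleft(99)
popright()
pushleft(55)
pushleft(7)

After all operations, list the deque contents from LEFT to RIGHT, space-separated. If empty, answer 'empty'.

pushright(15): [15]
popright(): []
pushleft(99): [99]
popleft(): []
pushright(44): [44]
pushleft(36): [36, 44]
popright(): [36]
pushleft(61): [61, 36]
popleft(): [36]
popright(): []
pushleft(99): [99]
popright(): []
pushleft(55): [55]
pushleft(7): [7, 55]

Answer: 7 55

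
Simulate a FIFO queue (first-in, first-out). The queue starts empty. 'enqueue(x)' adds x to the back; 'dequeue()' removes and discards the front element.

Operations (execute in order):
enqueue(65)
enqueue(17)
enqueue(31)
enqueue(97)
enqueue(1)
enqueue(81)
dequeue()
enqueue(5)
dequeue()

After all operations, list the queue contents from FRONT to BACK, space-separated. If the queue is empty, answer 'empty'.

Answer: 31 97 1 81 5

Derivation:
enqueue(65): [65]
enqueue(17): [65, 17]
enqueue(31): [65, 17, 31]
enqueue(97): [65, 17, 31, 97]
enqueue(1): [65, 17, 31, 97, 1]
enqueue(81): [65, 17, 31, 97, 1, 81]
dequeue(): [17, 31, 97, 1, 81]
enqueue(5): [17, 31, 97, 1, 81, 5]
dequeue(): [31, 97, 1, 81, 5]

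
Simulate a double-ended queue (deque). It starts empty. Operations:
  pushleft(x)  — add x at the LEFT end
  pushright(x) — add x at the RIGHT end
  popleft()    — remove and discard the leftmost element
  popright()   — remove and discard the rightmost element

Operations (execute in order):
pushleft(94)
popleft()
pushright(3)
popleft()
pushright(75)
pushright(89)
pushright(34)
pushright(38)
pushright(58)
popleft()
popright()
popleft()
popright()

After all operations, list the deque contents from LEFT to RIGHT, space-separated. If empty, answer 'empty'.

pushleft(94): [94]
popleft(): []
pushright(3): [3]
popleft(): []
pushright(75): [75]
pushright(89): [75, 89]
pushright(34): [75, 89, 34]
pushright(38): [75, 89, 34, 38]
pushright(58): [75, 89, 34, 38, 58]
popleft(): [89, 34, 38, 58]
popright(): [89, 34, 38]
popleft(): [34, 38]
popright(): [34]

Answer: 34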